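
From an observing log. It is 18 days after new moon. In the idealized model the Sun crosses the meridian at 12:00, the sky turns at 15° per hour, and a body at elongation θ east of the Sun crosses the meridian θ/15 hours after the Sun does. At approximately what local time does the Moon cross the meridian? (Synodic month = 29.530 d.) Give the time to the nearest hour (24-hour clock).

Elongation θ = 360° × 18/29.530 ≈ 219.4°.
Delay after the Sun = 219.4° / (15°/h) ≈ 14.63 h.
12:00 + 14.63 h ≈ 02:38 → 03:00 to the nearest hour.

03:00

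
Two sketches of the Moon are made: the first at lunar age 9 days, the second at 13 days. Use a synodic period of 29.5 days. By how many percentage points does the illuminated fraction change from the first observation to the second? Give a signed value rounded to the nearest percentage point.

θ₁ = 360° × 9/29.5 = 109.8°, f₁ = (1 − cos θ₁)/2 = 0.670.
θ₂ = 360° × 13/29.5 = 158.6°, f₂ = (1 − cos θ₂)/2 = 0.966.
Change = f₂ − f₁ = +0.296 → +30 percentage points.

+30 pp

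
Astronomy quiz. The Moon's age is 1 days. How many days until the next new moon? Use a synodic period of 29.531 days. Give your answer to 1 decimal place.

28.5 days

One full lunation from the last new moon is 29.531 d; remaining = 29.531 − 1 = 28.531 d.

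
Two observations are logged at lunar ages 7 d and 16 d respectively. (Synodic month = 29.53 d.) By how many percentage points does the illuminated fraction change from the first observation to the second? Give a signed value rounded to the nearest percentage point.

θ₁ = 360° × 7/29.53 = 85.3°, f₁ = (1 − cos θ₁)/2 = 0.459.
θ₂ = 360° × 16/29.53 = 195.1°, f₂ = (1 − cos θ₂)/2 = 0.983.
Change = f₂ − f₁ = +0.523 → +52 percentage points.

+52 pp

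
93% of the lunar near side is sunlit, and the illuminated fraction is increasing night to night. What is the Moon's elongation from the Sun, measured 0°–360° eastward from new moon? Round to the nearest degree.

Invert f = (1 − cos θ)/2 to get cos θ = 1 − 2(0.93) = -0.860, hence θ₀ = arccos -0.860 = 149.3°.
The Moon is waxing (0°–180°), so θ = 149.3° directly.

149°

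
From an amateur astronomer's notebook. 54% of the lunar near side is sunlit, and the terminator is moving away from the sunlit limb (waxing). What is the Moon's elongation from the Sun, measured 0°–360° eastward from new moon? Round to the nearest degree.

95°

From f = (1 − cos θ)/2: cos θ = 1 − 2×0.54 = -0.080; arccos → 94.6°.
Before full moon the principal value applies: θ = 94.6°.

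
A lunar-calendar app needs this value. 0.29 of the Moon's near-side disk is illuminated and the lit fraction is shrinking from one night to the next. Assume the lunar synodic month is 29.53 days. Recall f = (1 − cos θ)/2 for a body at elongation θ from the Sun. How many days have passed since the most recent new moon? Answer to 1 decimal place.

24.2 days

Invert f = (1 − cos θ)/2 to get cos θ = 1 − 2(0.29) = 0.420, hence θ₀ = arccos 0.420 = 65.2°.
A waning Moon lies in 180°–360°, so θ = 360° − 65.2° = 294.8°.
Age = 29.53 × 294.8°/360° ≈ 24.18 days.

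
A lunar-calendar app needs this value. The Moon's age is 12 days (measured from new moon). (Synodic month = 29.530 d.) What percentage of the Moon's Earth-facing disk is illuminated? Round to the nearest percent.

The Moon has covered 12/29.530 of its cycle, so θ ≈ 360° × 12/29.530 = 146.3°.
Illuminated fraction = (1 − cos 146.3°)/2 = (1 − (-0.832))/2 ≈ 0.916, so 92%.

92%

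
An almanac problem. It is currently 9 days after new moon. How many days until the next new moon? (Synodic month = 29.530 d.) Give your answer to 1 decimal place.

20.5 days

One full lunation from the last new moon is 29.530 d; remaining = 29.530 − 9 = 20.530 d.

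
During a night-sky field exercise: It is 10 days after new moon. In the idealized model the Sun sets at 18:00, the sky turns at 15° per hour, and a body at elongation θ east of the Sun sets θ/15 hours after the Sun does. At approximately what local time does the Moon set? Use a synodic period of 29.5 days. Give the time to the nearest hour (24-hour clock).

02:00

The Moon has covered 10/29.5 of its cycle, so θ ≈ 360° × 10/29.5 = 122.0°.
At 15° of sky rotation per hour, 122.0° corresponds to a 8.14 h lag.
18:00 + 8.14 h ≈ 02:08 → 02:00 to the nearest hour.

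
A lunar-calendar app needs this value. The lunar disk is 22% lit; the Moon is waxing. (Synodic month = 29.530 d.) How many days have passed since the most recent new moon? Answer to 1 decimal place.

From f = (1 − cos θ)/2: cos θ = 1 − 2×0.22 = 0.560; arccos → 55.9°.
Waxing ⇒ before full, so θ = 55.9°.
At 360°/29.530 d per day, 55.9° corresponds to 4.59 days.

4.6 days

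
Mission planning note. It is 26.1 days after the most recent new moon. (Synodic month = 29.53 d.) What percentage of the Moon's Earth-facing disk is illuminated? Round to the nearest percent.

Phase angle: θ = 360°·(26.1 d)/(29.53 d) = 318.2°.
Illuminated fraction = (1 − cos 318.2°)/2 = (1 − 0.745)/2 ≈ 0.127, so 13%.

13%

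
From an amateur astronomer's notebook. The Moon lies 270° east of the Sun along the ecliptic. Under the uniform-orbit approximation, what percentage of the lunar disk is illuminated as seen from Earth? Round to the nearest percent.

f = (1 − cos 270°)/2 = (1 − (-0.000))/2 ≈ 0.500, i.e. 50%.

50%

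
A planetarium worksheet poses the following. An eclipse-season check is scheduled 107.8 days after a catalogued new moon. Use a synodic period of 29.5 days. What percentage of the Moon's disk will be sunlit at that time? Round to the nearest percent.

107.8/29.5 = 3.654 lunations, so 3 complete cycles and 19.30 d into the next.
The Moon has covered 19.30/29.5 of its cycle, so θ ≈ 360° × 19.30/29.5 = 235.5°.
Illuminated fraction = (1 − cos 235.5°)/2 = (1 − (-0.566))/2 ≈ 0.783, so 78%.

78%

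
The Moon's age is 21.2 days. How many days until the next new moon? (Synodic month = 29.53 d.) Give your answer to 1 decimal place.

8.3 days

The next new moon completes the synodic month: 29.53 − 21.2 = 8.330 days.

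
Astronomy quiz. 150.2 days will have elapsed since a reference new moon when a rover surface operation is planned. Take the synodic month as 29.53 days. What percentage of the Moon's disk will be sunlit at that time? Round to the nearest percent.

7%

150.2/29.53 = 5.086 lunations, so 5 complete cycles and 2.55 d into the next.
The Moon has covered 2.55/29.53 of its cycle, so θ ≈ 360° × 2.55/29.53 = 31.1°.
cos 31.1° = 0.856, so f = (1 − 0.856)/2 = 0.072, so 7%.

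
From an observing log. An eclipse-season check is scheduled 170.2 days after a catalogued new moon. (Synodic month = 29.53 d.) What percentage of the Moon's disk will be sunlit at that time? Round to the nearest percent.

46%

170.2 d spans 5 complete synodic months (5 × 29.53 = 147.65 d) plus 22.55 d.
The Moon has covered 22.55/29.53 of its cycle, so θ ≈ 360° × 22.55/29.53 = 274.9°.
Illuminated fraction = (1 − cos 274.9°)/2 = (1 − 0.086)/2 ≈ 0.457, so 46%.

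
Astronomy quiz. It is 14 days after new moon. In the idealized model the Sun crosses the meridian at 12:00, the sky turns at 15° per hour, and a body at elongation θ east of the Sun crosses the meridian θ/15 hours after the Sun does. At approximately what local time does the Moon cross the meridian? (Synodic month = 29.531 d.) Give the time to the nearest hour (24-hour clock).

Elongation θ = 360° × 14/29.531 ≈ 170.7°.
Delay after the Sun = 170.7° / (15°/h) ≈ 11.38 h.
12:00 + 11.38 h ≈ 23:23 → 23:00 to the nearest hour.

23:00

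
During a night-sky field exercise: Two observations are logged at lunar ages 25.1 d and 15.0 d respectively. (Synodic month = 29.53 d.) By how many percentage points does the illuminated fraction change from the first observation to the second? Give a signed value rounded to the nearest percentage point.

First observation: θ = 360°·25.1/29.53 = 306.0°, so f = 0.206.
Second observation: θ = 182.9°, f = 0.999.
Δf = 0.999 − 0.206 = +0.793, i.e. +79 pp.

+79 pp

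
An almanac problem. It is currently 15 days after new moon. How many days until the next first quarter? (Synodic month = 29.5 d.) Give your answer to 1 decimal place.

21.9 days

First quarter occurs at elongation 90°, i.e. at age 29.5 × 90/360 = 7.375 d.
Already past this cycle's first quarter; the next is at 7.375 + 29.5 = 36.875 d, so 36.875 − 15 = 21.875 days.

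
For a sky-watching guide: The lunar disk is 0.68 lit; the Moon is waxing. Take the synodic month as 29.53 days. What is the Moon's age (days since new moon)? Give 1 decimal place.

9.1 days

From f = (1 − cos θ)/2: cos θ = 1 − 2×0.68 = -0.360; arccos → 111.1°.
Waxing ⇒ before full, so θ = 111.1°.
At 360°/29.53 d per day, 111.1° corresponds to 9.11 days.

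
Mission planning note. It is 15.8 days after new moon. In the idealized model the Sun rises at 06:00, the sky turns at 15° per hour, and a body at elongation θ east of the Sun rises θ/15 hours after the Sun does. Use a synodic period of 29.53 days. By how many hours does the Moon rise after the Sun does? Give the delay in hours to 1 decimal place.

12.8 h

Phase angle: θ = 360°·(15.8 d)/(29.53 d) = 192.6°.
Delay after the Sun = 192.6° / (15°/h) ≈ 12.84 h.
So the Moon rises 12.84 h after the Sun.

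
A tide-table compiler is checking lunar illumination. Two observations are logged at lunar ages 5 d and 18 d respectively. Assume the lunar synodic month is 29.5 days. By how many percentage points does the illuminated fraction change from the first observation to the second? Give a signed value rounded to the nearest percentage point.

+63 pp

θ₁ = 360° × 5/29.5 = 61.0°, f₁ = (1 − cos θ₁)/2 = 0.258.
θ₂ = 360° × 18/29.5 = 219.7°, f₂ = (1 − cos θ₂)/2 = 0.885.
Change = f₂ − f₁ = +0.627 → +63 percentage points.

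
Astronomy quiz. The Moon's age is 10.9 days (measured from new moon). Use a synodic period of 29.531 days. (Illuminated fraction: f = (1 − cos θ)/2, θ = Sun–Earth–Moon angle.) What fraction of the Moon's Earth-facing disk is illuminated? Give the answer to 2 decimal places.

The Moon has covered 10.9/29.531 of its cycle, so θ ≈ 360° × 10.9/29.531 = 132.9°.
With cos θ = (-0.680), the lit fraction is (1 − (-0.680))/2 ≈ 0.840.

0.84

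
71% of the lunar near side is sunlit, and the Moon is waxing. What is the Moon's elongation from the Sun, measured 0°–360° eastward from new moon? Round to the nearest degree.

From f = (1 − cos θ)/2: cos θ = 1 − 2×0.71 = -0.420; arccos → 114.8°.
Before full moon the principal value applies: θ = 114.8°.

115°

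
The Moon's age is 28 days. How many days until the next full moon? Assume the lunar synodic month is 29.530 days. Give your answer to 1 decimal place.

Full moon is 0.5 of the way through the cycle: age 0.5 × 29.530 = 14.765 d.
Already past this cycle's full moon; the next is at 14.765 + 29.530 = 44.295 d, so 44.295 − 28 = 16.295 days.

16.3 days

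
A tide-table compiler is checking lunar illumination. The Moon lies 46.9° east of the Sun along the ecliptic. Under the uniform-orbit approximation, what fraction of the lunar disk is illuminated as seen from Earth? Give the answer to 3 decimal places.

0.158

Half-versine of 46.9°: (1 − 0.683)/2 = 0.158.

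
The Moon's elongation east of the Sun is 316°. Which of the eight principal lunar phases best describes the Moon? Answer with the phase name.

waning crescent

The waning crescent sector spans roughly 292°–338°; 316° falls inside it.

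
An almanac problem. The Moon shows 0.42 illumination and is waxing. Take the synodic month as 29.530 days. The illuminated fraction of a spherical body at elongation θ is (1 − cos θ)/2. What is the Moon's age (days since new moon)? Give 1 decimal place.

From f = (1 − cos θ)/2: cos θ = 1 − 2×0.42 = 0.160; arccos → 80.8°.
Before full moon the principal value applies: θ = 80.8°.
Age = 29.530 × 80.8°/360° ≈ 6.63 days.

6.6 days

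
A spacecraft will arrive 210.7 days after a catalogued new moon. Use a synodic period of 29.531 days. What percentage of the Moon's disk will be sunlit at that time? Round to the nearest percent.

Reduce mod P: 210.7 − 7×29.531 = 3.98 d into the current lunation.
Elongation θ = 360° × 3.98/29.531 ≈ 48.6°.
Illuminated fraction = (1 − cos 48.6°)/2 = (1 − 0.662)/2 ≈ 0.169, so 17%.

17%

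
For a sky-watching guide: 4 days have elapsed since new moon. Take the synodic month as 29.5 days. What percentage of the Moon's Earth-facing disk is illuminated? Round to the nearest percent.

Phase angle: θ = 360°·(4 d)/(29.5 d) = 48.8°.
cos 48.8° = 0.659, so f = (1 − 0.659)/2 = 0.171, so 17%.

17%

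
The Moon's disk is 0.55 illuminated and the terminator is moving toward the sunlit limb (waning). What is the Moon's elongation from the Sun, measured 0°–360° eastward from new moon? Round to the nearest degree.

264°

From f = (1 − cos θ)/2: cos θ = 1 − 2×0.55 = -0.100; arccos → 95.7°.
Since the Moon is past full (waning), take the reflex angle: θ = 360° − 95.7° = 264.3°.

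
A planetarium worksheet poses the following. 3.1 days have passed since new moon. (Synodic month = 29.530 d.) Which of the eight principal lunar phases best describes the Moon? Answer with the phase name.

At 3.1/29.530 of the cycle, θ ≈ 38° — the waxing crescent range.

waxing crescent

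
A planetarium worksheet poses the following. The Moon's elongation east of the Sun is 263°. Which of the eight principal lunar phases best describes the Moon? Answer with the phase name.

263° lies in the last quarter sector of the 8-phase cycle.

last quarter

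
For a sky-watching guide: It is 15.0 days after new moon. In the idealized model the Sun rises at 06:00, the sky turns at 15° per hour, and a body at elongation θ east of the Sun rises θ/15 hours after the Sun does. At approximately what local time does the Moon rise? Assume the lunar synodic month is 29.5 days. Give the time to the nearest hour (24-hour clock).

18:00

Phase angle: θ = 360°·(15.0 d)/(29.5 d) = 183.1°.
The Moon trails the Sun by θ/15 = 183.1/15 ≈ 12.20 hours.
06:00 + 12.20 h ≈ 18:12 → 18:00 to the nearest hour.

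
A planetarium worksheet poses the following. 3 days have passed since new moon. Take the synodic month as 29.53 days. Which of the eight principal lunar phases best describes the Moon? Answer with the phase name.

θ ≈ 360° × 3/29.53 = 37°, which falls in the waxing crescent sector.

waxing crescent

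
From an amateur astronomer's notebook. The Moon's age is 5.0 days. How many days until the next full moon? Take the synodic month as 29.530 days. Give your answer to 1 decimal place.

Full moon is 0.5 of the way through the cycle: age 0.5 × 29.530 = 14.765 d.
That is 14.765 − 5.0 = 9.765 days ahead.

9.8 days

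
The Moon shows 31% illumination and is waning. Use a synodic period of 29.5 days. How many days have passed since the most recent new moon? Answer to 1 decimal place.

24.0 days

cos θ = 1 − 2f = 0.380, giving a principal value of 67.7°.
A waning Moon lies in 180°–360°, so θ = 360° − 67.7° = 292.3°.
At 360°/29.5 d per day, 292.3° corresponds to 23.96 days.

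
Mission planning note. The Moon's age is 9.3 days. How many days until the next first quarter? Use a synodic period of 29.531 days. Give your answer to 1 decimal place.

27.6 days

First quarter is 0.25 of the way through the cycle: age 0.25 × 29.531 = 7.383 d.
This lunation's first quarter (7.383 d) has passed, so add one period: 36.914 − 9.3 = 27.614 days.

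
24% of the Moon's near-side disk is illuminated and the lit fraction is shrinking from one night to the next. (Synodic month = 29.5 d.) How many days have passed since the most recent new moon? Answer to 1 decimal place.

24.7 days

Invert f = (1 − cos θ)/2 to get cos θ = 1 − 2(0.24) = 0.520, hence θ₀ = arccos 0.520 = 58.7°.
A waning Moon lies in 180°–360°, so θ = 360° − 58.7° = 301.3°.
Age = 29.5 × 301.3°/360° ≈ 24.69 days.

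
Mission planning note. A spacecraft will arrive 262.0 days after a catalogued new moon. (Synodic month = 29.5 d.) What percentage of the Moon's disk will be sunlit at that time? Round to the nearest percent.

262.0 d spans 8 complete synodic months (8 × 29.5 = 236.00 d) plus 26.00 d.
Phase angle: θ = 360°·(26.00 d)/(29.5 d) = 317.3°.
cos 317.3° = 0.735, so f = (1 − 0.735)/2 = 0.133, so 13%.

13%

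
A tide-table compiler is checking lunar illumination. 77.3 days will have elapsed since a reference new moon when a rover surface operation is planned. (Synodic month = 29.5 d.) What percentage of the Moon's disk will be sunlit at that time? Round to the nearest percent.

77.3/29.5 = 2.620 lunations, so 2 complete cycles and 18.30 d into the next.
Elongation θ = 360° × 18.30/29.5 ≈ 223.3°.
With cos θ = (-0.728), the lit fraction is (1 − (-0.728))/2 ≈ 0.864, so 86%.

86%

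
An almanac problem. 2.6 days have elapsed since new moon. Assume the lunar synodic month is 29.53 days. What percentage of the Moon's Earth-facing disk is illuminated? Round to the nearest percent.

Phase angle: θ = 360°·(2.6 d)/(29.53 d) = 31.7°.
cos 31.7° = 0.851, so f = (1 − 0.851)/2 = 0.075, so 7%.

7%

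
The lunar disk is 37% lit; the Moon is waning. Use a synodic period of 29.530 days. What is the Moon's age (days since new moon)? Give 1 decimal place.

23.4 days

cos θ = 1 − 2f = 0.260, giving a principal value of 74.9°.
Since the Moon is past full (waning), take the reflex angle: θ = 360° − 74.9° = 285.1°.
Age = 29.530 × 285.1°/360° ≈ 23.38 days.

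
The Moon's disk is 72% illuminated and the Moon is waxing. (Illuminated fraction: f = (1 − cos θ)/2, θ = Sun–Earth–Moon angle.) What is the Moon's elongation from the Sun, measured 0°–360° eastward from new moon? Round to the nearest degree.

116°

cos θ = 1 − 2f = -0.440, giving a principal value of 116.1°.
Waxing ⇒ before full, so θ = 116.1°.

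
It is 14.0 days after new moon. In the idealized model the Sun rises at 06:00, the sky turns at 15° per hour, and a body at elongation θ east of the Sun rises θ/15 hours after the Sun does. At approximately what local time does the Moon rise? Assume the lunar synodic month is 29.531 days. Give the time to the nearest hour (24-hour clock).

The Moon has covered 14.0/29.531 of its cycle, so θ ≈ 360° × 14.0/29.531 = 170.7°.
At 15° of sky rotation per hour, 170.7° corresponds to a 11.38 h lag.
06:00 + 11.38 h ≈ 17:23 → 17:00 to the nearest hour.

17:00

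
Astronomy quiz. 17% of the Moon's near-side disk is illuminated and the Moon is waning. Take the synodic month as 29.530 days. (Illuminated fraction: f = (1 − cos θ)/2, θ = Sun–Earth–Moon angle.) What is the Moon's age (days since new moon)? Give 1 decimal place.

25.5 days

Invert f = (1 − cos θ)/2 to get cos θ = 1 − 2(0.17) = 0.660, hence θ₀ = arccos 0.660 = 48.7°.
A waning Moon lies in 180°–360°, so θ = 360° − 48.7° = 311.3°.
Age = 29.530 × 311.3°/360° ≈ 25.54 days.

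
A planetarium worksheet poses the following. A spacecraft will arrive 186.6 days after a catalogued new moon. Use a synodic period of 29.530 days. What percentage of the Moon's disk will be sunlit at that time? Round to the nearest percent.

186.6 d spans 6 complete synodic months (6 × 29.530 = 177.18 d) plus 9.42 d.
Elongation θ = 360° × 9.42/29.530 ≈ 114.8°.
With cos θ = (-0.420), the lit fraction is (1 − (-0.420))/2 ≈ 0.710, so 71%.

71%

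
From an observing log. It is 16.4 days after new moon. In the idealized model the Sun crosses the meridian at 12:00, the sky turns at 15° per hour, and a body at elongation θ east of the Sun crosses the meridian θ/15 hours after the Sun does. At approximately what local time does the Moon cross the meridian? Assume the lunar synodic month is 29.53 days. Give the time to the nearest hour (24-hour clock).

01:00

Phase angle: θ = 360°·(16.4 d)/(29.53 d) = 199.9°.
Delay after the Sun = 199.9° / (15°/h) ≈ 13.33 h.
12:00 + 13.33 h ≈ 01:20 → 01:00 to the nearest hour.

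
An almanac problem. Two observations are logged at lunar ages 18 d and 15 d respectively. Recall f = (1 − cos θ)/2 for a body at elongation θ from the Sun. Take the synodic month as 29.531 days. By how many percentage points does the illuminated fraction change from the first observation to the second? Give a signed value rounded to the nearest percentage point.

+11 pp

First observation: θ = 360°·18/29.531 = 219.4°, so f = 0.886.
Second observation: θ = 182.9°, f = 0.999.
Δf = 0.999 − 0.886 = +0.113, i.e. +11 pp.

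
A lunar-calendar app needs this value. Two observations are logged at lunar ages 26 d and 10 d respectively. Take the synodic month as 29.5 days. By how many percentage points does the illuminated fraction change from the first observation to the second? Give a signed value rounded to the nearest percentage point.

First observation: θ = 360°·26/29.5 = 317.3°, so f = 0.133.
Second observation: θ = 122.0°, f = 0.765.
Δf = 0.765 − 0.133 = +0.633, i.e. +63 pp.

+63 pp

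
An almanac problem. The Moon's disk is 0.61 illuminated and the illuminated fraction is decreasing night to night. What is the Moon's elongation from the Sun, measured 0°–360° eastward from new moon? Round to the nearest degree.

cos θ = 1 − 2f = -0.220, giving a principal value of 102.7°.
Waning ⇒ past full, so θ = 360° − 102.7° = 257.3°.

257°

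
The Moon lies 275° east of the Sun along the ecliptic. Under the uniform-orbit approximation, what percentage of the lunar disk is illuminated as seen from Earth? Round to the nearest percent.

cos 275° = 0.087, so f = (1 − 0.087)/2 = 0.456, i.e. 46%.

46%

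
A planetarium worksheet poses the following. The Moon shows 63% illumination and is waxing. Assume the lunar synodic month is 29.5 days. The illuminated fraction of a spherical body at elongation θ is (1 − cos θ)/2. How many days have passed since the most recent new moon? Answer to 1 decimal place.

8.6 days

Invert f = (1 − cos θ)/2 to get cos θ = 1 − 2(0.63) = -0.260, hence θ₀ = arccos -0.260 = 105.1°.
Before full moon the principal value applies: θ = 105.1°.
That fraction of the synodic month is 105.1/360 × 29.5 d ≈ 8.61 d.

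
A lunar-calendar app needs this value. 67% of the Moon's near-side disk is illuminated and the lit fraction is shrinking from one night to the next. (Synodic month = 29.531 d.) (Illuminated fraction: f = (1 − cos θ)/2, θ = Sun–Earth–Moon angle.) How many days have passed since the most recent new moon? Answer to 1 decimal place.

cos θ = 1 − 2f = -0.340, giving a principal value of 109.9°.
Waning ⇒ past full, so θ = 360° − 109.9° = 250.1°.
At 360°/29.531 d per day, 250.1° corresponds to 20.52 days.

20.5 days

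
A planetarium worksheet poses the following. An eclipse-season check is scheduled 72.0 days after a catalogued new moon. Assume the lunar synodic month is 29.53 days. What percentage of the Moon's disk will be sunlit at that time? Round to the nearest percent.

Reduce mod P: 72.0 − 2×29.53 = 12.94 d into the current lunation.
Elongation θ = 360° × 12.94/29.53 ≈ 157.8°.
Illuminated fraction = (1 − cos 157.8°)/2 = (1 − (-0.926))/2 ≈ 0.963, so 96%.

96%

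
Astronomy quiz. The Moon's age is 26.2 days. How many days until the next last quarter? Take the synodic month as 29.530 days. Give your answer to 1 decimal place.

Last quarter is 0.75 of the way through the cycle: age 0.75 × 29.530 = 22.148 d.
Already past this cycle's last quarter; the next is at 22.148 + 29.530 = 51.678 d, so 51.678 − 26.2 = 25.478 days.

25.5 days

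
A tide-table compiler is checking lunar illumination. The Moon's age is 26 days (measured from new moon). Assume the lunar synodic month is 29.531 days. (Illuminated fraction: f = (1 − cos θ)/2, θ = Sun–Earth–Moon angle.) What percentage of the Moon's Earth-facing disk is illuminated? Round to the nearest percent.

The Moon has covered 26/29.531 of its cycle, so θ ≈ 360° × 26/29.531 = 317.0°.
cos 317.0° = 0.731, so f = (1 − 0.731)/2 = 0.135, so 13%.

13%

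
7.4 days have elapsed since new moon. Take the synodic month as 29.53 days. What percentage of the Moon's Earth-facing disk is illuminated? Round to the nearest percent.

Elongation θ = 360° × 7.4/29.53 ≈ 90.2°.
Illuminated fraction = (1 − cos 90.2°)/2 = (1 − (-0.004))/2 ≈ 0.502, so 50%.

50%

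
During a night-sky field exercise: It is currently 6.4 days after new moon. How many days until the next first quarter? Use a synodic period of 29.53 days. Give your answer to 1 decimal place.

1.0 days

First quarter is 0.25 of the way through the cycle: age 0.25 × 29.53 = 7.383 d.
That is 7.383 − 6.4 = 0.983 days ahead.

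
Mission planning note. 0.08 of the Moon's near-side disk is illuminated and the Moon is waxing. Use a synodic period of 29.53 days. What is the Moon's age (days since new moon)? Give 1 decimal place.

From f = (1 − cos θ)/2: cos θ = 1 − 2×0.08 = 0.840; arccos → 32.9°.
Waxing ⇒ before full, so θ = 32.9°.
At 360°/29.53 d per day, 32.9° corresponds to 2.70 days.

2.7 days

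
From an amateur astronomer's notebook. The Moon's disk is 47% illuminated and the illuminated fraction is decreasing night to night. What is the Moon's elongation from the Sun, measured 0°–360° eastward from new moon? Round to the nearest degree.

From f = (1 − cos θ)/2: cos θ = 1 − 2×0.47 = 0.060; arccos → 86.6°.
Since the Moon is past full (waning), take the reflex angle: θ = 360° − 86.6° = 273.4°.

273°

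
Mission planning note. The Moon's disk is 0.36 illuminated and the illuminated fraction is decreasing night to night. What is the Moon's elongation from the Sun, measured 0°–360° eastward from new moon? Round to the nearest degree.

286°

From f = (1 − cos θ)/2: cos θ = 1 − 2×0.36 = 0.280; arccos → 73.7°.
Since the Moon is past full (waning), take the reflex angle: θ = 360° − 73.7° = 286.3°.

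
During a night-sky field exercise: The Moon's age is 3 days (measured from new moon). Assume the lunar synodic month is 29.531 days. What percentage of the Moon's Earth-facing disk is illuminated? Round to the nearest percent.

Phase angle: θ = 360°·(3 d)/(29.531 d) = 36.6°.
Illuminated fraction = (1 − cos 36.6°)/2 = (1 − 0.803)/2 ≈ 0.098, so 10%.

10%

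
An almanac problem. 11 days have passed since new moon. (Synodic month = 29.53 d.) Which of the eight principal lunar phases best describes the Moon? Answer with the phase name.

θ ≈ 360° × 11/29.53 = 134°, which falls in the waxing gibbous sector.

waxing gibbous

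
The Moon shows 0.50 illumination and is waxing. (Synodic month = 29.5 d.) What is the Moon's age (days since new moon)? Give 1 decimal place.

From f = (1 − cos θ)/2: cos θ = 1 − 2×0.50 = 0.000; arccos → 90.0°.
Waxing ⇒ before full, so θ = 90.0°.
Age = 29.5 × 90.0°/360° ≈ 7.38 days.

7.4 days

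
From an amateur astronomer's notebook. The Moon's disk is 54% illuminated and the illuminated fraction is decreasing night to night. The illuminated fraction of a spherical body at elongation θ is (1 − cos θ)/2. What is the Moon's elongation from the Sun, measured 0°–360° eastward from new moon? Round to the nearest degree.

265°

cos θ = 1 − 2f = -0.080, giving a principal value of 94.6°.
Since the Moon is past full (waning), take the reflex angle: θ = 360° − 94.6° = 265.4°.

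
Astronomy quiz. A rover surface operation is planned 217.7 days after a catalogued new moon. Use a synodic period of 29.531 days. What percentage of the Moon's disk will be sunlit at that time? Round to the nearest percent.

85%

217.7/29.531 = 7.372 lunations, so 7 complete cycles and 10.98 d into the next.
Elongation θ = 360° × 10.98/29.531 ≈ 133.9°.
Illuminated fraction = (1 − cos 133.9°)/2 = (1 − (-0.693))/2 ≈ 0.847, so 85%.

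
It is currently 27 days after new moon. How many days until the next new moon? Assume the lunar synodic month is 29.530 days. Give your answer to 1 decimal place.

One full lunation from the last new moon is 29.530 d; remaining = 29.530 − 27 = 2.530 d.

2.5 days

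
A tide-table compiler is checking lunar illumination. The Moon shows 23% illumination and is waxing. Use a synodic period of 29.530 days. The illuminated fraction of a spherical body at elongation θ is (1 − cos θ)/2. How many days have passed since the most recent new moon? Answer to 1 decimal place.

From f = (1 − cos θ)/2: cos θ = 1 − 2×0.23 = 0.540; arccos → 57.3°.
Before full moon the principal value applies: θ = 57.3°.
At 360°/29.530 d per day, 57.3° corresponds to 4.70 days.

4.7 days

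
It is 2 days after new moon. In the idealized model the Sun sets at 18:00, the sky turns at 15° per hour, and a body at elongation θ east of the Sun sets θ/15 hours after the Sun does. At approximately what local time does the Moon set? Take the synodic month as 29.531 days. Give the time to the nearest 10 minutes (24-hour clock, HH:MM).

19:40

Elongation θ = 360° × 2/29.531 ≈ 24.4°.
The Moon trails the Sun by θ/15 = 24.4/15 ≈ 1.63 hours.
18:00 + 1.625 h ≈ 19:38 → 19:40 to the nearest ten minutes.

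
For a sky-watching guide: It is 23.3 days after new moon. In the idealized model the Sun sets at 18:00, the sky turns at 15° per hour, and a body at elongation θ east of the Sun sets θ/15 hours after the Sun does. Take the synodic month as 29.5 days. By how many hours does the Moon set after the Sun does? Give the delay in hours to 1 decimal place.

Phase angle: θ = 360°·(23.3 d)/(29.5 d) = 284.3°.
Delay after the Sun = 284.3° / (15°/h) ≈ 18.96 h.
So the Moon sets 18.96 h after the Sun.

19.0 h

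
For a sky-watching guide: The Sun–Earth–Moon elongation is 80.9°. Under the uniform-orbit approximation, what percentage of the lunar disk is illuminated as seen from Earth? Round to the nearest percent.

42%

Half-versine of 80.9°: (1 − 0.158)/2 = 0.421, i.e. 42%.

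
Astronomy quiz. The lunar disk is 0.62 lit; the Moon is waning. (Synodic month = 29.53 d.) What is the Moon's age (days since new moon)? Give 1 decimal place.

21.0 days

Invert f = (1 − cos θ)/2 to get cos θ = 1 − 2(0.62) = -0.240, hence θ₀ = arccos -0.240 = 103.9°.
Waning ⇒ past full, so θ = 360° − 103.9° = 256.1°.
That fraction of the synodic month is 256.1/360 × 29.53 d ≈ 21.01 d.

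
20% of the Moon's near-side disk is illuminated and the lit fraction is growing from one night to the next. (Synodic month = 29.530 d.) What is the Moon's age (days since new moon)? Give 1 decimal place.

4.4 days

From f = (1 − cos θ)/2: cos θ = 1 − 2×0.20 = 0.600; arccos → 53.1°.
The Moon is waxing (0°–180°), so θ = 53.1° directly.
At 360°/29.530 d per day, 53.1° corresponds to 4.36 days.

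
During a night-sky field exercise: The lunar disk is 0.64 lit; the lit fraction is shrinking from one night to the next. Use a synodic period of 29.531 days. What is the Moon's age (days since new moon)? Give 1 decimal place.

Invert f = (1 − cos θ)/2 to get cos θ = 1 − 2(0.64) = -0.280, hence θ₀ = arccos -0.280 = 106.3°.
A waning Moon lies in 180°–360°, so θ = 360° − 106.3° = 253.7°.
That fraction of the synodic month is 253.7/360 × 29.531 d ≈ 20.81 d.

20.8 days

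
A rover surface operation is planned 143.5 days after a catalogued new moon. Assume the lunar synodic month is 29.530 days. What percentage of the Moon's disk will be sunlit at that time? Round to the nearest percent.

143.5 d spans 4 complete synodic months (4 × 29.530 = 118.12 d) plus 25.38 d.
The Moon has covered 25.38/29.530 of its cycle, so θ ≈ 360° × 25.38/29.530 = 309.4°.
cos 309.4° = 0.635, so f = (1 − 0.635)/2 = 0.183, so 18%.

18%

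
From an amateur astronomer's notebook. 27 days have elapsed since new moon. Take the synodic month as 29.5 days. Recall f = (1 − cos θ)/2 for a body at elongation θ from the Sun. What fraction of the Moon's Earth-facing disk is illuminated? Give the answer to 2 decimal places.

The Moon has covered 27/29.5 of its cycle, so θ ≈ 360° × 27/29.5 = 329.5°.
With cos θ = 0.862, the lit fraction is (1 − 0.862)/2 ≈ 0.069.

0.07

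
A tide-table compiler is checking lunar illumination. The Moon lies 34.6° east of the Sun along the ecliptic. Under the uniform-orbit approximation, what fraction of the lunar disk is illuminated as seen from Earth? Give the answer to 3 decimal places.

Half-versine of 34.6°: (1 − 0.823)/2 = 0.088.

0.088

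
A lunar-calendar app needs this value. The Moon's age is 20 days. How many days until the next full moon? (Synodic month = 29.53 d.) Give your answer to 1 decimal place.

24.3 days

Full moon is 0.5 of the way through the cycle: age 0.5 × 29.53 = 14.765 d.
Already past this cycle's full moon; the next is at 14.765 + 29.53 = 44.295 d, so 44.295 − 20 = 24.295 days.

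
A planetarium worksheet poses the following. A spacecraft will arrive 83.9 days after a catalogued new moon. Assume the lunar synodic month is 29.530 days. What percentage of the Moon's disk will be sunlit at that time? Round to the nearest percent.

23%

83.9/29.530 = 2.841 lunations, so 2 complete cycles and 24.84 d into the next.
Elongation θ = 360° × 24.84/29.530 ≈ 302.8°.
cos 302.8° = 0.542, so f = (1 − 0.542)/2 = 0.229, so 23%.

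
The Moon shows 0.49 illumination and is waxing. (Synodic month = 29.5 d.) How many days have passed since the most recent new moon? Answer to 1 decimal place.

7.3 days

Invert f = (1 − cos θ)/2 to get cos θ = 1 − 2(0.49) = 0.020, hence θ₀ = arccos 0.020 = 88.9°.
Before full moon the principal value applies: θ = 88.9°.
Age = 29.5 × 88.9°/360° ≈ 7.28 days.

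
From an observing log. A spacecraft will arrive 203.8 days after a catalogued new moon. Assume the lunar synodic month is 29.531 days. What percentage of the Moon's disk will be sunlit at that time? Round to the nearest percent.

9%

Reduce mod P: 203.8 − 6×29.531 = 26.61 d into the current lunation.
Phase angle: θ = 360°·(26.61 d)/(29.531 d) = 324.4°.
Illuminated fraction = (1 − cos 324.4°)/2 = (1 − 0.814)/2 ≈ 0.093, so 9%.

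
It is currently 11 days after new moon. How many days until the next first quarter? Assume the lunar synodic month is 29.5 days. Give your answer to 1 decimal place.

25.9 days

First quarter occurs at elongation 90°, i.e. at age 29.5 × 90/360 = 7.375 d.
This lunation's first quarter (7.375 d) has passed, so add one period: 36.875 − 11 = 25.875 days.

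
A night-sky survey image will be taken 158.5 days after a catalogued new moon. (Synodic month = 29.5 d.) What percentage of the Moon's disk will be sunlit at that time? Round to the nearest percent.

85%

158.5/29.5 = 5.373 lunations, so 5 complete cycles and 11.00 d into the next.
The Moon has covered 11.00/29.5 of its cycle, so θ ≈ 360° × 11.00/29.5 = 134.2°.
cos 134.2° = (-0.698), so f = (1 − (-0.698))/2 = 0.849, so 85%.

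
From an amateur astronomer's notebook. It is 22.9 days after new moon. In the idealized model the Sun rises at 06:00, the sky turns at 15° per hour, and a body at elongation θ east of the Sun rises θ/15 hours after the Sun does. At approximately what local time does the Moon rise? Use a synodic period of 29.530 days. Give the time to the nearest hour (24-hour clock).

01:00

Elongation θ = 360° × 22.9/29.530 ≈ 279.2°.
The Moon trails the Sun by θ/15 = 279.2/15 ≈ 18.61 hours.
06:00 + 18.61 h ≈ 00:37 → 01:00 to the nearest hour.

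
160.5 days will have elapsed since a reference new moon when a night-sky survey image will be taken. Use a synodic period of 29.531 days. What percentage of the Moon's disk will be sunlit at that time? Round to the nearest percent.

160.5/29.531 = 5.435 lunations, so 5 complete cycles and 12.84 d into the next.
Elongation θ = 360° × 12.84/29.531 ≈ 156.6°.
With cos θ = (-0.918), the lit fraction is (1 − (-0.918))/2 ≈ 0.959, so 96%.

96%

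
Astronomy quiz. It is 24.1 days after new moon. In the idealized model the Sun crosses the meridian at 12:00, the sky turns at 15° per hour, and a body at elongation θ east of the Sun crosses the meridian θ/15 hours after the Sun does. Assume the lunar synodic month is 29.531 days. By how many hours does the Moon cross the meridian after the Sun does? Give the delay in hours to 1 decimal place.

Phase angle: θ = 360°·(24.1 d)/(29.531 d) = 293.8°.
Delay after the Sun = 293.8° / (15°/h) ≈ 19.59 h.
So the Moon crosses the meridian 19.59 h after the Sun.

19.6 h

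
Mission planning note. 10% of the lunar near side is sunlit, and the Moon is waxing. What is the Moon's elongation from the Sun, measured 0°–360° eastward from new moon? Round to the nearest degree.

37°

From f = (1 − cos θ)/2: cos θ = 1 − 2×0.10 = 0.800; arccos → 36.9°.
Before full moon the principal value applies: θ = 36.9°.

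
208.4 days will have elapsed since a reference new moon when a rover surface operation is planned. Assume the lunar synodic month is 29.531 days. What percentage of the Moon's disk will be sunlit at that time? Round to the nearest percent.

208.4 d spans 7 complete synodic months (7 × 29.531 = 206.72 d) plus 1.68 d.
Elongation θ = 360° × 1.68/29.531 ≈ 20.5°.
With cos θ = 0.937, the lit fraction is (1 − 0.937)/2 ≈ 0.032, so 3%.

3%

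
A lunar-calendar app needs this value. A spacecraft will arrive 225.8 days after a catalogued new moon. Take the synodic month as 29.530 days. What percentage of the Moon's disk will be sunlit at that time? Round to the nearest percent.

225.8/29.530 = 7.646 lunations, so 7 complete cycles and 19.09 d into the next.
The Moon has covered 19.09/29.530 of its cycle, so θ ≈ 360° × 19.09/29.530 = 232.7°.
Illuminated fraction = (1 − cos 232.7°)/2 = (1 − (-0.606))/2 ≈ 0.803, so 80%.

80%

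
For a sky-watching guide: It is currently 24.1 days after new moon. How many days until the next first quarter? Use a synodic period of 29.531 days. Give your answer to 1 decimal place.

12.8 days

First quarter occurs at elongation 90°, i.e. at age 29.531 × 90/360 = 7.383 d.
Already past this cycle's first quarter; the next is at 7.383 + 29.531 = 36.914 d, so 36.914 − 24.1 = 12.814 days.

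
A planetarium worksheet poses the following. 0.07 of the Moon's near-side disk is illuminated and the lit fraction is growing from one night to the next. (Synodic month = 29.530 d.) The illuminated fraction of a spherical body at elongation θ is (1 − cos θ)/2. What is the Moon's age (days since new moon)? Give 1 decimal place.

Invert f = (1 − cos θ)/2 to get cos θ = 1 − 2(0.07) = 0.860, hence θ₀ = arccos 0.860 = 30.7°.
Waxing ⇒ before full, so θ = 30.7°.
At 360°/29.530 d per day, 30.7° corresponds to 2.52 days.

2.5 days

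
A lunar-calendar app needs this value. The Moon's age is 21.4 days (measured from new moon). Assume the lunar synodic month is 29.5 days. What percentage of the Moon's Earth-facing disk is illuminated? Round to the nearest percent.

58%

The Moon has covered 21.4/29.5 of its cycle, so θ ≈ 360° × 21.4/29.5 = 261.2°.
With cos θ = (-0.154), the lit fraction is (1 − (-0.154))/2 ≈ 0.577, so 58%.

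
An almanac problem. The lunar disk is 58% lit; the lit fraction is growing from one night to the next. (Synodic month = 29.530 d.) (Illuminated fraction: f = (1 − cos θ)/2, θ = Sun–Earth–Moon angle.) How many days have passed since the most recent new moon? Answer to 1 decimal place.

8.1 days

From f = (1 − cos θ)/2: cos θ = 1 − 2×0.58 = -0.160; arccos → 99.2°.
Waxing ⇒ before full, so θ = 99.2°.
That fraction of the synodic month is 99.2/360 × 29.530 d ≈ 8.14 d.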